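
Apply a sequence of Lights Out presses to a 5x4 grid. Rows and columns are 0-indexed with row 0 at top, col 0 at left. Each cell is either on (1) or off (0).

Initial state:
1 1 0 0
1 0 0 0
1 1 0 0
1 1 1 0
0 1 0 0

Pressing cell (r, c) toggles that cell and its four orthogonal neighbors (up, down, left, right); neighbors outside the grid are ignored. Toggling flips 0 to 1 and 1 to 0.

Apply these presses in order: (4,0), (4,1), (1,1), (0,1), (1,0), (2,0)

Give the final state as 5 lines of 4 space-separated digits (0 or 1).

Answer: 1 1 1 0
0 1 1 0
1 1 0 0
1 0 1 0
0 1 1 0

Derivation:
After press 1 at (4,0):
1 1 0 0
1 0 0 0
1 1 0 0
0 1 1 0
1 0 0 0

After press 2 at (4,1):
1 1 0 0
1 0 0 0
1 1 0 0
0 0 1 0
0 1 1 0

After press 3 at (1,1):
1 0 0 0
0 1 1 0
1 0 0 0
0 0 1 0
0 1 1 0

After press 4 at (0,1):
0 1 1 0
0 0 1 0
1 0 0 0
0 0 1 0
0 1 1 0

After press 5 at (1,0):
1 1 1 0
1 1 1 0
0 0 0 0
0 0 1 0
0 1 1 0

After press 6 at (2,0):
1 1 1 0
0 1 1 0
1 1 0 0
1 0 1 0
0 1 1 0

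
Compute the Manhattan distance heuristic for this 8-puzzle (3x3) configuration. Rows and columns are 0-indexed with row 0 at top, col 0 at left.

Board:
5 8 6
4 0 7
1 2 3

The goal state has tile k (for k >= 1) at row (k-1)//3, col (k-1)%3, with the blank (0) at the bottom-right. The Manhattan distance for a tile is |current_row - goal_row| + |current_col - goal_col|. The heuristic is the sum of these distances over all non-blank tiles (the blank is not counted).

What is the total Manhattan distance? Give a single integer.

Answer: 14

Derivation:
Tile 5: (0,0)->(1,1) = 2
Tile 8: (0,1)->(2,1) = 2
Tile 6: (0,2)->(1,2) = 1
Tile 4: (1,0)->(1,0) = 0
Tile 7: (1,2)->(2,0) = 3
Tile 1: (2,0)->(0,0) = 2
Tile 2: (2,1)->(0,1) = 2
Tile 3: (2,2)->(0,2) = 2
Sum: 2 + 2 + 1 + 0 + 3 + 2 + 2 + 2 = 14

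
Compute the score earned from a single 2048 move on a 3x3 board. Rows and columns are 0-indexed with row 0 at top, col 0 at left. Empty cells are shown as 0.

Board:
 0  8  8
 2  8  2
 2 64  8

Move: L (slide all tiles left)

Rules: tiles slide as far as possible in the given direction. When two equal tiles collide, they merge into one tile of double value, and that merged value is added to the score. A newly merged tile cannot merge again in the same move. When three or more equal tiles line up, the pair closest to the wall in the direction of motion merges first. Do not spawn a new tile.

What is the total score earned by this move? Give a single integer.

Answer: 16

Derivation:
Slide left:
row 0: [0, 8, 8] -> [16, 0, 0]  score +16 (running 16)
row 1: [2, 8, 2] -> [2, 8, 2]  score +0 (running 16)
row 2: [2, 64, 8] -> [2, 64, 8]  score +0 (running 16)
Board after move:
16  0  0
 2  8  2
 2 64  8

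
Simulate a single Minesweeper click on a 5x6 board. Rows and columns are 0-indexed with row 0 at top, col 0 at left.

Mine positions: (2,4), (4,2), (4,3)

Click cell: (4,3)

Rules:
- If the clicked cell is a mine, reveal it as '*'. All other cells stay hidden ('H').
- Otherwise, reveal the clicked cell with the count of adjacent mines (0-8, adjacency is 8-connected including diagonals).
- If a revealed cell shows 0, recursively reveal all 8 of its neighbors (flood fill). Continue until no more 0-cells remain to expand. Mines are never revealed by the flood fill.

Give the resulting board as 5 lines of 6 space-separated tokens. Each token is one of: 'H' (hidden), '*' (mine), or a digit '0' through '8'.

H H H H H H
H H H H H H
H H H H H H
H H H H H H
H H H * H H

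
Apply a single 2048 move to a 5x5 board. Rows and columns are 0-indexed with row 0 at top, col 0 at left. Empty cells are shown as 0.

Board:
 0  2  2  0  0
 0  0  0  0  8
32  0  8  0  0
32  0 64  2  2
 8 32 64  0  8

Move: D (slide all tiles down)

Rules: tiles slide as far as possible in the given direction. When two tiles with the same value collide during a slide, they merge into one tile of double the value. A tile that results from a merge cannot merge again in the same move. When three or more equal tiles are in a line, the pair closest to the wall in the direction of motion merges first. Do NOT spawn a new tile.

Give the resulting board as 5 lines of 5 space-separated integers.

Slide down:
col 0: [0, 0, 32, 32, 8] -> [0, 0, 0, 64, 8]
col 1: [2, 0, 0, 0, 32] -> [0, 0, 0, 2, 32]
col 2: [2, 0, 8, 64, 64] -> [0, 0, 2, 8, 128]
col 3: [0, 0, 0, 2, 0] -> [0, 0, 0, 0, 2]
col 4: [0, 8, 0, 2, 8] -> [0, 0, 8, 2, 8]

Answer:   0   0   0   0   0
  0   0   0   0   0
  0   0   2   0   8
 64   2   8   0   2
  8  32 128   2   8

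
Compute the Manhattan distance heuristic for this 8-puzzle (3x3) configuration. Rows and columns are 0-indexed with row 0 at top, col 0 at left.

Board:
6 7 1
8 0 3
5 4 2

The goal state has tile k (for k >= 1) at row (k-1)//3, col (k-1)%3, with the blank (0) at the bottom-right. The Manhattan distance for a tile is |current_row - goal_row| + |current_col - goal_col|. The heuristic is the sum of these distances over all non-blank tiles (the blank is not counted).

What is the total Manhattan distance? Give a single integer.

Tile 6: (0,0)->(1,2) = 3
Tile 7: (0,1)->(2,0) = 3
Tile 1: (0,2)->(0,0) = 2
Tile 8: (1,0)->(2,1) = 2
Tile 3: (1,2)->(0,2) = 1
Tile 5: (2,0)->(1,1) = 2
Tile 4: (2,1)->(1,0) = 2
Tile 2: (2,2)->(0,1) = 3
Sum: 3 + 3 + 2 + 2 + 1 + 2 + 2 + 3 = 18

Answer: 18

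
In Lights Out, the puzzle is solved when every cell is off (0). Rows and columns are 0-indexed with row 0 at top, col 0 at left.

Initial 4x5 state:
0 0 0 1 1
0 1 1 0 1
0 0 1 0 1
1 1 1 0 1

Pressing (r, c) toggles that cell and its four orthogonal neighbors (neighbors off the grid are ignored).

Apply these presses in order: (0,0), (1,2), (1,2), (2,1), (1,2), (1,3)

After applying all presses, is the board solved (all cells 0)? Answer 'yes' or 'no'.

Answer: no

Derivation:
After press 1 at (0,0):
1 1 0 1 1
1 1 1 0 1
0 0 1 0 1
1 1 1 0 1

After press 2 at (1,2):
1 1 1 1 1
1 0 0 1 1
0 0 0 0 1
1 1 1 0 1

After press 3 at (1,2):
1 1 0 1 1
1 1 1 0 1
0 0 1 0 1
1 1 1 0 1

After press 4 at (2,1):
1 1 0 1 1
1 0 1 0 1
1 1 0 0 1
1 0 1 0 1

After press 5 at (1,2):
1 1 1 1 1
1 1 0 1 1
1 1 1 0 1
1 0 1 0 1

After press 6 at (1,3):
1 1 1 0 1
1 1 1 0 0
1 1 1 1 1
1 0 1 0 1

Lights still on: 15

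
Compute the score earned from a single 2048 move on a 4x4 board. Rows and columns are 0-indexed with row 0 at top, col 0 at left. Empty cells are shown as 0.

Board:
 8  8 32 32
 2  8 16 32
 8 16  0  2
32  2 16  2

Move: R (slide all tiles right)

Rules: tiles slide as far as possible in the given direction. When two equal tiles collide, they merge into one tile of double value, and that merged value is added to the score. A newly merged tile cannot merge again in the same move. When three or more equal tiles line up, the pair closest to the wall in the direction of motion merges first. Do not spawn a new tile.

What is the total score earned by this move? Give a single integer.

Slide right:
row 0: [8, 8, 32, 32] -> [0, 0, 16, 64]  score +80 (running 80)
row 1: [2, 8, 16, 32] -> [2, 8, 16, 32]  score +0 (running 80)
row 2: [8, 16, 0, 2] -> [0, 8, 16, 2]  score +0 (running 80)
row 3: [32, 2, 16, 2] -> [32, 2, 16, 2]  score +0 (running 80)
Board after move:
 0  0 16 64
 2  8 16 32
 0  8 16  2
32  2 16  2

Answer: 80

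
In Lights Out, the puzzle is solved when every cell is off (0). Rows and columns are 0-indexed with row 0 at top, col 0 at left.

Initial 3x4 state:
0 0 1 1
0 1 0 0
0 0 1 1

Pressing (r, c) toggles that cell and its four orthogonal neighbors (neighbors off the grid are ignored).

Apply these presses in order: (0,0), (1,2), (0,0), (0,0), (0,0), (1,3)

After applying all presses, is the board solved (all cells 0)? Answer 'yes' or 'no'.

After press 1 at (0,0):
1 1 1 1
1 1 0 0
0 0 1 1

After press 2 at (1,2):
1 1 0 1
1 0 1 1
0 0 0 1

After press 3 at (0,0):
0 0 0 1
0 0 1 1
0 0 0 1

After press 4 at (0,0):
1 1 0 1
1 0 1 1
0 0 0 1

After press 5 at (0,0):
0 0 0 1
0 0 1 1
0 0 0 1

After press 6 at (1,3):
0 0 0 0
0 0 0 0
0 0 0 0

Lights still on: 0

Answer: yes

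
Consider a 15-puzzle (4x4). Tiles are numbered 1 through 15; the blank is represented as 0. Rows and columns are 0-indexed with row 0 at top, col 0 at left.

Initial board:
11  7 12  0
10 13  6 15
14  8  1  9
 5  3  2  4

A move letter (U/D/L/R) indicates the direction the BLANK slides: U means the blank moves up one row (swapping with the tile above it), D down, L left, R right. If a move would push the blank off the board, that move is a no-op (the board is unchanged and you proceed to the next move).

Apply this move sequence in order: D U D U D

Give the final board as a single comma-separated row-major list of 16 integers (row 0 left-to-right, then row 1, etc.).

Answer: 11, 7, 12, 15, 10, 13, 6, 0, 14, 8, 1, 9, 5, 3, 2, 4

Derivation:
After move 1 (D):
11  7 12 15
10 13  6  0
14  8  1  9
 5  3  2  4

After move 2 (U):
11  7 12  0
10 13  6 15
14  8  1  9
 5  3  2  4

After move 3 (D):
11  7 12 15
10 13  6  0
14  8  1  9
 5  3  2  4

After move 4 (U):
11  7 12  0
10 13  6 15
14  8  1  9
 5  3  2  4

After move 5 (D):
11  7 12 15
10 13  6  0
14  8  1  9
 5  3  2  4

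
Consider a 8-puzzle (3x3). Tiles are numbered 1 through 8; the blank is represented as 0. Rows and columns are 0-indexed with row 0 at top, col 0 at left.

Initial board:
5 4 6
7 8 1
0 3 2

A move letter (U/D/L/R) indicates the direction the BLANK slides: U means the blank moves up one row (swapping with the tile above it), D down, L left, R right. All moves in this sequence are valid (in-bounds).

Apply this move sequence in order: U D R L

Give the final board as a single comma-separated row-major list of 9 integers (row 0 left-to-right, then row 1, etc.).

After move 1 (U):
5 4 6
0 8 1
7 3 2

After move 2 (D):
5 4 6
7 8 1
0 3 2

After move 3 (R):
5 4 6
7 8 1
3 0 2

After move 4 (L):
5 4 6
7 8 1
0 3 2

Answer: 5, 4, 6, 7, 8, 1, 0, 3, 2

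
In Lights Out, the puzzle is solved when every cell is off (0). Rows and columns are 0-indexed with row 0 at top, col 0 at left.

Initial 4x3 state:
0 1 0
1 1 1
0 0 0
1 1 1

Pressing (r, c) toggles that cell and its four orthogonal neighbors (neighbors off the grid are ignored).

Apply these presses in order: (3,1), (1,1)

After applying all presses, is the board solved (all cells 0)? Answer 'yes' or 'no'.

Answer: yes

Derivation:
After press 1 at (3,1):
0 1 0
1 1 1
0 1 0
0 0 0

After press 2 at (1,1):
0 0 0
0 0 0
0 0 0
0 0 0

Lights still on: 0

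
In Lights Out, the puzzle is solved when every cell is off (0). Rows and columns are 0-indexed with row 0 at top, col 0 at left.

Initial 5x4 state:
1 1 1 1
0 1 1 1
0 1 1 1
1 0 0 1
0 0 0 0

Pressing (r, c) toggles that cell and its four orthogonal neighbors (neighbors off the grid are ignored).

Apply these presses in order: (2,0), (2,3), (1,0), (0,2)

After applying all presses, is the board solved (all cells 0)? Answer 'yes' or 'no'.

Answer: yes

Derivation:
After press 1 at (2,0):
1 1 1 1
1 1 1 1
1 0 1 1
0 0 0 1
0 0 0 0

After press 2 at (2,3):
1 1 1 1
1 1 1 0
1 0 0 0
0 0 0 0
0 0 0 0

After press 3 at (1,0):
0 1 1 1
0 0 1 0
0 0 0 0
0 0 0 0
0 0 0 0

After press 4 at (0,2):
0 0 0 0
0 0 0 0
0 0 0 0
0 0 0 0
0 0 0 0

Lights still on: 0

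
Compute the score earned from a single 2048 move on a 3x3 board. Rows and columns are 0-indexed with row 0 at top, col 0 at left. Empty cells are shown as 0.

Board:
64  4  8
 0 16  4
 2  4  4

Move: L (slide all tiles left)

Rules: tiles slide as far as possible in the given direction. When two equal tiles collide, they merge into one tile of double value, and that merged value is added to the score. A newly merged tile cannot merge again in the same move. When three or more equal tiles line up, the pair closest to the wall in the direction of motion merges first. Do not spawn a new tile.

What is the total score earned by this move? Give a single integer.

Answer: 8

Derivation:
Slide left:
row 0: [64, 4, 8] -> [64, 4, 8]  score +0 (running 0)
row 1: [0, 16, 4] -> [16, 4, 0]  score +0 (running 0)
row 2: [2, 4, 4] -> [2, 8, 0]  score +8 (running 8)
Board after move:
64  4  8
16  4  0
 2  8  0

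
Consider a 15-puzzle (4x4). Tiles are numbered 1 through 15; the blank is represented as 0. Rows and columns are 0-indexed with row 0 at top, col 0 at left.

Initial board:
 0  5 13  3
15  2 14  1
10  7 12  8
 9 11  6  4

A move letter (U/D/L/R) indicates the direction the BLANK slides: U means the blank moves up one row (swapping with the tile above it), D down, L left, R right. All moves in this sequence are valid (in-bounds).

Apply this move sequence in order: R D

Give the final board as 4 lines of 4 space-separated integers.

After move 1 (R):
 5  0 13  3
15  2 14  1
10  7 12  8
 9 11  6  4

After move 2 (D):
 5  2 13  3
15  0 14  1
10  7 12  8
 9 11  6  4

Answer:  5  2 13  3
15  0 14  1
10  7 12  8
 9 11  6  4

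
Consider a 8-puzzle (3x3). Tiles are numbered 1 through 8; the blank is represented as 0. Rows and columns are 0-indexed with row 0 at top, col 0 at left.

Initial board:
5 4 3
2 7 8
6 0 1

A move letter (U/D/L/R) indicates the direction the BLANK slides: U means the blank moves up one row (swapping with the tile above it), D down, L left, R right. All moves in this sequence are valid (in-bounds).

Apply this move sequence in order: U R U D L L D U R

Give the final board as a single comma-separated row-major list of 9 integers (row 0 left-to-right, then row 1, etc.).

After move 1 (U):
5 4 3
2 0 8
6 7 1

After move 2 (R):
5 4 3
2 8 0
6 7 1

After move 3 (U):
5 4 0
2 8 3
6 7 1

After move 4 (D):
5 4 3
2 8 0
6 7 1

After move 5 (L):
5 4 3
2 0 8
6 7 1

After move 6 (L):
5 4 3
0 2 8
6 7 1

After move 7 (D):
5 4 3
6 2 8
0 7 1

After move 8 (U):
5 4 3
0 2 8
6 7 1

After move 9 (R):
5 4 3
2 0 8
6 7 1

Answer: 5, 4, 3, 2, 0, 8, 6, 7, 1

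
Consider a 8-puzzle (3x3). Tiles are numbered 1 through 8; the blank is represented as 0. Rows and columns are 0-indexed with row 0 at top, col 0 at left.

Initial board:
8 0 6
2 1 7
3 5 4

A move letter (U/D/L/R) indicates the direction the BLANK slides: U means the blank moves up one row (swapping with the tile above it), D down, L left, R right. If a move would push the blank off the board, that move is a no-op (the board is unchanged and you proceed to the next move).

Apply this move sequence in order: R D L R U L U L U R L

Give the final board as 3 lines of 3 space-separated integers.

After move 1 (R):
8 6 0
2 1 7
3 5 4

After move 2 (D):
8 6 7
2 1 0
3 5 4

After move 3 (L):
8 6 7
2 0 1
3 5 4

After move 4 (R):
8 6 7
2 1 0
3 5 4

After move 5 (U):
8 6 0
2 1 7
3 5 4

After move 6 (L):
8 0 6
2 1 7
3 5 4

After move 7 (U):
8 0 6
2 1 7
3 5 4

After move 8 (L):
0 8 6
2 1 7
3 5 4

After move 9 (U):
0 8 6
2 1 7
3 5 4

After move 10 (R):
8 0 6
2 1 7
3 5 4

After move 11 (L):
0 8 6
2 1 7
3 5 4

Answer: 0 8 6
2 1 7
3 5 4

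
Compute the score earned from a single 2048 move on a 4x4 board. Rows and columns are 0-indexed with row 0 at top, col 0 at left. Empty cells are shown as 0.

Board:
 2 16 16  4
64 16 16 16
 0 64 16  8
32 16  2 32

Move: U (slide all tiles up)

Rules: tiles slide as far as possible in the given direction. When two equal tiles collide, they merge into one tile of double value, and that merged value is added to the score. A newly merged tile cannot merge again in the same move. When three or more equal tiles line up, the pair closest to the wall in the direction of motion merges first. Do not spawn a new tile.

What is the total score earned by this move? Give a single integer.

Answer: 64

Derivation:
Slide up:
col 0: [2, 64, 0, 32] -> [2, 64, 32, 0]  score +0 (running 0)
col 1: [16, 16, 64, 16] -> [32, 64, 16, 0]  score +32 (running 32)
col 2: [16, 16, 16, 2] -> [32, 16, 2, 0]  score +32 (running 64)
col 3: [4, 16, 8, 32] -> [4, 16, 8, 32]  score +0 (running 64)
Board after move:
 2 32 32  4
64 64 16 16
32 16  2  8
 0  0  0 32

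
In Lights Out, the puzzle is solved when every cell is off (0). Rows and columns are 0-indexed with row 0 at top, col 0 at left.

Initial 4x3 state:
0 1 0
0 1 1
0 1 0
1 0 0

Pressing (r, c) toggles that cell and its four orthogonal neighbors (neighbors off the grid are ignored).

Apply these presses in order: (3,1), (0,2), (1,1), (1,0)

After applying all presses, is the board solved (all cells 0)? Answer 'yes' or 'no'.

After press 1 at (3,1):
0 1 0
0 1 1
0 0 0
0 1 1

After press 2 at (0,2):
0 0 1
0 1 0
0 0 0
0 1 1

After press 3 at (1,1):
0 1 1
1 0 1
0 1 0
0 1 1

After press 4 at (1,0):
1 1 1
0 1 1
1 1 0
0 1 1

Lights still on: 9

Answer: no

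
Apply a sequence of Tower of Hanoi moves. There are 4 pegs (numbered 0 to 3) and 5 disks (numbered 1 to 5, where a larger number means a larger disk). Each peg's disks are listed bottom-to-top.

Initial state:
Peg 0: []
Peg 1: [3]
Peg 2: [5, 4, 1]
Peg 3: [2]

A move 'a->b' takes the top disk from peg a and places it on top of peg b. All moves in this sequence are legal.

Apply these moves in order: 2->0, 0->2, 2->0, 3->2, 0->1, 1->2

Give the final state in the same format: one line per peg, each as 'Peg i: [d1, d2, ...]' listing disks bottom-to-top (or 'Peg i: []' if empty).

After move 1 (2->0):
Peg 0: [1]
Peg 1: [3]
Peg 2: [5, 4]
Peg 3: [2]

After move 2 (0->2):
Peg 0: []
Peg 1: [3]
Peg 2: [5, 4, 1]
Peg 3: [2]

After move 3 (2->0):
Peg 0: [1]
Peg 1: [3]
Peg 2: [5, 4]
Peg 3: [2]

After move 4 (3->2):
Peg 0: [1]
Peg 1: [3]
Peg 2: [5, 4, 2]
Peg 3: []

After move 5 (0->1):
Peg 0: []
Peg 1: [3, 1]
Peg 2: [5, 4, 2]
Peg 3: []

After move 6 (1->2):
Peg 0: []
Peg 1: [3]
Peg 2: [5, 4, 2, 1]
Peg 3: []

Answer: Peg 0: []
Peg 1: [3]
Peg 2: [5, 4, 2, 1]
Peg 3: []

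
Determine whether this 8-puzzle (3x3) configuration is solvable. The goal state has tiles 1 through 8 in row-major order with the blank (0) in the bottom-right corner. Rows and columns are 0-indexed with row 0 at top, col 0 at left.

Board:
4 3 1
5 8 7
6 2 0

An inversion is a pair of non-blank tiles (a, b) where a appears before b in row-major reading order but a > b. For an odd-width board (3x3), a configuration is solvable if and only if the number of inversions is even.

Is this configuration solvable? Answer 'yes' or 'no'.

Inversions (pairs i<j in row-major order where tile[i] > tile[j] > 0): 12
12 is even, so the puzzle is solvable.

Answer: yes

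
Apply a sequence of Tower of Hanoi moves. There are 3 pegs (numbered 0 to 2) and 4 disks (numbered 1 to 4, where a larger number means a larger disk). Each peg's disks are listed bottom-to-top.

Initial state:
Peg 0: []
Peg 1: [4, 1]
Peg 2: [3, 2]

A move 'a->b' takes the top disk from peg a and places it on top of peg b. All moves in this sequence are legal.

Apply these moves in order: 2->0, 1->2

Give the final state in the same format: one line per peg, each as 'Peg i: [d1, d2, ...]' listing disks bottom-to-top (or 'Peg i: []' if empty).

After move 1 (2->0):
Peg 0: [2]
Peg 1: [4, 1]
Peg 2: [3]

After move 2 (1->2):
Peg 0: [2]
Peg 1: [4]
Peg 2: [3, 1]

Answer: Peg 0: [2]
Peg 1: [4]
Peg 2: [3, 1]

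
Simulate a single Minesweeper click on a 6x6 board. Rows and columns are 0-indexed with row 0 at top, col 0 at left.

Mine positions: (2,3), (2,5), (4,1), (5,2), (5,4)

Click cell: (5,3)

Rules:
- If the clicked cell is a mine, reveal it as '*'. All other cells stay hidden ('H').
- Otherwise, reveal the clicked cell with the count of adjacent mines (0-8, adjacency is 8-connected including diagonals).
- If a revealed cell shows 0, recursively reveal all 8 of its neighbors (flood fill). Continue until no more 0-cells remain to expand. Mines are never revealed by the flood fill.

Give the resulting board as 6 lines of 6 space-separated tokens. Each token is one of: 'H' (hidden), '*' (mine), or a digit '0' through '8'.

H H H H H H
H H H H H H
H H H H H H
H H H H H H
H H H H H H
H H H 2 H H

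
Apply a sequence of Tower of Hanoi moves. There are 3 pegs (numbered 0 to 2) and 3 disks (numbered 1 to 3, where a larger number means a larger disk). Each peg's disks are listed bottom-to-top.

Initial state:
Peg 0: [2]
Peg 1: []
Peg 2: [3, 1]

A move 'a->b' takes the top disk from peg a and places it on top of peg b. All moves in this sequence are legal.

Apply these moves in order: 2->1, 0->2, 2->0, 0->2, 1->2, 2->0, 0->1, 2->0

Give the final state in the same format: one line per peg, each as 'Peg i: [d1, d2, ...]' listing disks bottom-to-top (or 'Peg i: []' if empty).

After move 1 (2->1):
Peg 0: [2]
Peg 1: [1]
Peg 2: [3]

After move 2 (0->2):
Peg 0: []
Peg 1: [1]
Peg 2: [3, 2]

After move 3 (2->0):
Peg 0: [2]
Peg 1: [1]
Peg 2: [3]

After move 4 (0->2):
Peg 0: []
Peg 1: [1]
Peg 2: [3, 2]

After move 5 (1->2):
Peg 0: []
Peg 1: []
Peg 2: [3, 2, 1]

After move 6 (2->0):
Peg 0: [1]
Peg 1: []
Peg 2: [3, 2]

After move 7 (0->1):
Peg 0: []
Peg 1: [1]
Peg 2: [3, 2]

After move 8 (2->0):
Peg 0: [2]
Peg 1: [1]
Peg 2: [3]

Answer: Peg 0: [2]
Peg 1: [1]
Peg 2: [3]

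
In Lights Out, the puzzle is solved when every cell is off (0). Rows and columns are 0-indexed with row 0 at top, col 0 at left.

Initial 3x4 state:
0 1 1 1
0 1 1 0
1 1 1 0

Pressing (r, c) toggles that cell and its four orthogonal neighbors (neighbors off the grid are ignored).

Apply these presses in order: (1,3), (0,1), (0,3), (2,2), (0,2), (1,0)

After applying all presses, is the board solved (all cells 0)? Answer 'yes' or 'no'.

After press 1 at (1,3):
0 1 1 0
0 1 0 1
1 1 1 1

After press 2 at (0,1):
1 0 0 0
0 0 0 1
1 1 1 1

After press 3 at (0,3):
1 0 1 1
0 0 0 0
1 1 1 1

After press 4 at (2,2):
1 0 1 1
0 0 1 0
1 0 0 0

After press 5 at (0,2):
1 1 0 0
0 0 0 0
1 0 0 0

After press 6 at (1,0):
0 1 0 0
1 1 0 0
0 0 0 0

Lights still on: 3

Answer: no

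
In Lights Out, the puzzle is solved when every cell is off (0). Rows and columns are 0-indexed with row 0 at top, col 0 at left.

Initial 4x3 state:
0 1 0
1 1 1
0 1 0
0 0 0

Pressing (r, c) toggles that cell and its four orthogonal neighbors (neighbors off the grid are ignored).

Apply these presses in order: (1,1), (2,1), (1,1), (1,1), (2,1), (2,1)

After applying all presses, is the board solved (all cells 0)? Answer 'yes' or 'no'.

Answer: no

Derivation:
After press 1 at (1,1):
0 0 0
0 0 0
0 0 0
0 0 0

After press 2 at (2,1):
0 0 0
0 1 0
1 1 1
0 1 0

After press 3 at (1,1):
0 1 0
1 0 1
1 0 1
0 1 0

After press 4 at (1,1):
0 0 0
0 1 0
1 1 1
0 1 0

After press 5 at (2,1):
0 0 0
0 0 0
0 0 0
0 0 0

After press 6 at (2,1):
0 0 0
0 1 0
1 1 1
0 1 0

Lights still on: 5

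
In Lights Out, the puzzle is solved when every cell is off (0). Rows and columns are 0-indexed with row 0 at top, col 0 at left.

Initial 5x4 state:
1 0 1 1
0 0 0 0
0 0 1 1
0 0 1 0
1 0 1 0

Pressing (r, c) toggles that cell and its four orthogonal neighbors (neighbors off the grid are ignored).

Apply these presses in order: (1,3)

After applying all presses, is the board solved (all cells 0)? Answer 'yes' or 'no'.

Answer: no

Derivation:
After press 1 at (1,3):
1 0 1 0
0 0 1 1
0 0 1 0
0 0 1 0
1 0 1 0

Lights still on: 8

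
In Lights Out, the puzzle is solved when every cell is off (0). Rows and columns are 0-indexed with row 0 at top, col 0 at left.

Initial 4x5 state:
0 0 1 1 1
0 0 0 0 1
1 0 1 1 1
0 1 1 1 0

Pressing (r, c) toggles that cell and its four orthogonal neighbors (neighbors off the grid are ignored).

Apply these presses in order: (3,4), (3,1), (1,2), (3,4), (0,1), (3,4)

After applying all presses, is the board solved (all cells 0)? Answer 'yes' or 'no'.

Answer: no

Derivation:
After press 1 at (3,4):
0 0 1 1 1
0 0 0 0 1
1 0 1 1 0
0 1 1 0 1

After press 2 at (3,1):
0 0 1 1 1
0 0 0 0 1
1 1 1 1 0
1 0 0 0 1

After press 3 at (1,2):
0 0 0 1 1
0 1 1 1 1
1 1 0 1 0
1 0 0 0 1

After press 4 at (3,4):
0 0 0 1 1
0 1 1 1 1
1 1 0 1 1
1 0 0 1 0

After press 5 at (0,1):
1 1 1 1 1
0 0 1 1 1
1 1 0 1 1
1 0 0 1 0

After press 6 at (3,4):
1 1 1 1 1
0 0 1 1 1
1 1 0 1 0
1 0 0 0 1

Lights still on: 13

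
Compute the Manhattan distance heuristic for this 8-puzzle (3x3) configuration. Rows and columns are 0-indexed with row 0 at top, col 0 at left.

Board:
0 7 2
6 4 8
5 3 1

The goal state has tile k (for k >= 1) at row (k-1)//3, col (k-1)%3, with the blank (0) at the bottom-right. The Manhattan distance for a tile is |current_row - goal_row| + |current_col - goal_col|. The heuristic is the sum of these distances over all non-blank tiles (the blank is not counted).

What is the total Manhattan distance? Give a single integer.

Answer: 18

Derivation:
Tile 7: at (0,1), goal (2,0), distance |0-2|+|1-0| = 3
Tile 2: at (0,2), goal (0,1), distance |0-0|+|2-1| = 1
Tile 6: at (1,0), goal (1,2), distance |1-1|+|0-2| = 2
Tile 4: at (1,1), goal (1,0), distance |1-1|+|1-0| = 1
Tile 8: at (1,2), goal (2,1), distance |1-2|+|2-1| = 2
Tile 5: at (2,0), goal (1,1), distance |2-1|+|0-1| = 2
Tile 3: at (2,1), goal (0,2), distance |2-0|+|1-2| = 3
Tile 1: at (2,2), goal (0,0), distance |2-0|+|2-0| = 4
Sum: 3 + 1 + 2 + 1 + 2 + 2 + 3 + 4 = 18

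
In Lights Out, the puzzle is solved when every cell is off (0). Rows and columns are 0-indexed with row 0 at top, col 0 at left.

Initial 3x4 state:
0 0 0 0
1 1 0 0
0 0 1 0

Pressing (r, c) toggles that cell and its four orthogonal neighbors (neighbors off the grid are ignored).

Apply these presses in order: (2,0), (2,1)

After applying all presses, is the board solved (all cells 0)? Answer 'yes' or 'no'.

Answer: yes

Derivation:
After press 1 at (2,0):
0 0 0 0
0 1 0 0
1 1 1 0

After press 2 at (2,1):
0 0 0 0
0 0 0 0
0 0 0 0

Lights still on: 0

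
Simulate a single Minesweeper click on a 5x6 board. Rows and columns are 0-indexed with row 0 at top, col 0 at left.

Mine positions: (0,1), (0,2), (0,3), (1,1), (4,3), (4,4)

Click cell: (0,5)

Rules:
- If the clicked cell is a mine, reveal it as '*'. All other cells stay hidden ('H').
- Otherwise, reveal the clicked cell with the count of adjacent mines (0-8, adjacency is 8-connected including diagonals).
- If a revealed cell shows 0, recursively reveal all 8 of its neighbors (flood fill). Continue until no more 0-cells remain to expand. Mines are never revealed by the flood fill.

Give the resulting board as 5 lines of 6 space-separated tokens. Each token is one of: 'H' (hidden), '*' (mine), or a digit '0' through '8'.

H H H H 1 0
H H 4 2 1 0
H H 1 0 0 0
H H 1 2 2 1
H H H H H H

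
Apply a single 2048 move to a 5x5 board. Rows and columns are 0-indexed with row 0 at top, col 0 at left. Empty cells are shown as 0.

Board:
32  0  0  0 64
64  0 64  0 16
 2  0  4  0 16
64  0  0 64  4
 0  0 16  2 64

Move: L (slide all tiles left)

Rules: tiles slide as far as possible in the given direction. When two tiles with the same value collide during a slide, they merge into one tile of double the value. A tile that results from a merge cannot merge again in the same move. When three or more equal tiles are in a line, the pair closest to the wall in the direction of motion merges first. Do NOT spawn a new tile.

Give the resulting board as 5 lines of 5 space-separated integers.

Answer:  32  64   0   0   0
128  16   0   0   0
  2   4  16   0   0
128   4   0   0   0
 16   2  64   0   0

Derivation:
Slide left:
row 0: [32, 0, 0, 0, 64] -> [32, 64, 0, 0, 0]
row 1: [64, 0, 64, 0, 16] -> [128, 16, 0, 0, 0]
row 2: [2, 0, 4, 0, 16] -> [2, 4, 16, 0, 0]
row 3: [64, 0, 0, 64, 4] -> [128, 4, 0, 0, 0]
row 4: [0, 0, 16, 2, 64] -> [16, 2, 64, 0, 0]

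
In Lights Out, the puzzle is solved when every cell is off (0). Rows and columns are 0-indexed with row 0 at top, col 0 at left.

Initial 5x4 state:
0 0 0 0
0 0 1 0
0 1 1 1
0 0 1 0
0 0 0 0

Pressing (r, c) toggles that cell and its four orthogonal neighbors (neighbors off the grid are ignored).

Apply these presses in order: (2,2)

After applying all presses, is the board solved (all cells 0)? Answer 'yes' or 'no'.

After press 1 at (2,2):
0 0 0 0
0 0 0 0
0 0 0 0
0 0 0 0
0 0 0 0

Lights still on: 0

Answer: yes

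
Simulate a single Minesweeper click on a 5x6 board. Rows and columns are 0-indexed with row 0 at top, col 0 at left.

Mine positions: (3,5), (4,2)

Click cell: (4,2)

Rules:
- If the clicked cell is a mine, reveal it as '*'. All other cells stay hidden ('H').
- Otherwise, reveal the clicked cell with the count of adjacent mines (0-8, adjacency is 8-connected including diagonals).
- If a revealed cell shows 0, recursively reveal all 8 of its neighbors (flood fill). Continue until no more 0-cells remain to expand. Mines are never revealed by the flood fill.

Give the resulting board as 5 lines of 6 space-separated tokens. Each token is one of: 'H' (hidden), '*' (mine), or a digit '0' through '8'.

H H H H H H
H H H H H H
H H H H H H
H H H H H H
H H * H H H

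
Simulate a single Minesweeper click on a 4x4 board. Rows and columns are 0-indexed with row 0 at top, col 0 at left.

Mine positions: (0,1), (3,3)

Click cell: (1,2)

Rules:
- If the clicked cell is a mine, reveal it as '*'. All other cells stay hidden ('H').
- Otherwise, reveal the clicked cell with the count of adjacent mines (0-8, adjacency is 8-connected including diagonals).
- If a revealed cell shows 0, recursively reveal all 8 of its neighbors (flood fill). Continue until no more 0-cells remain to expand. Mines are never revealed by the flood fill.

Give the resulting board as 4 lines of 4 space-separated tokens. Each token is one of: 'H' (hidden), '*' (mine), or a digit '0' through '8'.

H H H H
H H 1 H
H H H H
H H H H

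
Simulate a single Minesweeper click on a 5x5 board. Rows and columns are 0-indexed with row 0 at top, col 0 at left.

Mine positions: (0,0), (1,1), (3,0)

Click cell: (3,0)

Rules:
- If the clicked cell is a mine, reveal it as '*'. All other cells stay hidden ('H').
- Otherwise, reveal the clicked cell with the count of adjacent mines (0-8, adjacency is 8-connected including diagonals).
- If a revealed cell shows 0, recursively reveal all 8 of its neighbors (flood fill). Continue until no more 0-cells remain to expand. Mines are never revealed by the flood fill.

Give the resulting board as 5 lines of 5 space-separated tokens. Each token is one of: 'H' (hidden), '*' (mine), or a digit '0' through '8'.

H H H H H
H H H H H
H H H H H
* H H H H
H H H H H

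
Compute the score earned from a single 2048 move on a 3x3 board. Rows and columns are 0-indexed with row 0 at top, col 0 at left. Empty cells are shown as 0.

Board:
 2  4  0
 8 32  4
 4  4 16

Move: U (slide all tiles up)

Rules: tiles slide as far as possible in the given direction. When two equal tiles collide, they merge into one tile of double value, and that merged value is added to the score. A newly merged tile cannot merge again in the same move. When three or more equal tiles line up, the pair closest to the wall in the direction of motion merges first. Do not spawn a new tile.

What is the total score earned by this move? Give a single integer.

Slide up:
col 0: [2, 8, 4] -> [2, 8, 4]  score +0 (running 0)
col 1: [4, 32, 4] -> [4, 32, 4]  score +0 (running 0)
col 2: [0, 4, 16] -> [4, 16, 0]  score +0 (running 0)
Board after move:
 2  4  4
 8 32 16
 4  4  0

Answer: 0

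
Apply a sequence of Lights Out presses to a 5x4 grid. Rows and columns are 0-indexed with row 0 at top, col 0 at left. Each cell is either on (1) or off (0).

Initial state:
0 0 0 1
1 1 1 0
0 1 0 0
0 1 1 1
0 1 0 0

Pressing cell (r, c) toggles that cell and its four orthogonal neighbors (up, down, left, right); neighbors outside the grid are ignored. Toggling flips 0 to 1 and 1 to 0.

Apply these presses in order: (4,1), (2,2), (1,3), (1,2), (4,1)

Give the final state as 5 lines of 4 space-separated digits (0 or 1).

After press 1 at (4,1):
0 0 0 1
1 1 1 0
0 1 0 0
0 0 1 1
1 0 1 0

After press 2 at (2,2):
0 0 0 1
1 1 0 0
0 0 1 1
0 0 0 1
1 0 1 0

After press 3 at (1,3):
0 0 0 0
1 1 1 1
0 0 1 0
0 0 0 1
1 0 1 0

After press 4 at (1,2):
0 0 1 0
1 0 0 0
0 0 0 0
0 0 0 1
1 0 1 0

After press 5 at (4,1):
0 0 1 0
1 0 0 0
0 0 0 0
0 1 0 1
0 1 0 0

Answer: 0 0 1 0
1 0 0 0
0 0 0 0
0 1 0 1
0 1 0 0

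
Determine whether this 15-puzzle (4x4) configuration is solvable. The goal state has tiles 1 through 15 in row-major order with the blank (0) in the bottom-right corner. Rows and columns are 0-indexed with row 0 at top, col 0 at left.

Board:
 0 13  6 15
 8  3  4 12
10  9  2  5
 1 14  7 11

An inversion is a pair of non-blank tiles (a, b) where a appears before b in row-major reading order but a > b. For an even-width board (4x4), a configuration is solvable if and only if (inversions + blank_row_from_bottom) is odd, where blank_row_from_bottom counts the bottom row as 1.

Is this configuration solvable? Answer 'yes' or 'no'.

Answer: yes

Derivation:
Inversions: 59
Blank is in row 0 (0-indexed from top), which is row 4 counting from the bottom (bottom = 1).
59 + 4 = 63, which is odd, so the puzzle is solvable.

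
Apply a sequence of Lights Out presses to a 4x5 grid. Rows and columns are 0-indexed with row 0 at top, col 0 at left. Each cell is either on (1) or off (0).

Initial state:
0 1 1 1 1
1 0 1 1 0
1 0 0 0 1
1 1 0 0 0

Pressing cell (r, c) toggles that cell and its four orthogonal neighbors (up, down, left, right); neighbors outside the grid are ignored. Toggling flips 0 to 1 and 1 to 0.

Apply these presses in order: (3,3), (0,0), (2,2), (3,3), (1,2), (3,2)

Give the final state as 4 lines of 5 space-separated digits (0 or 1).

Answer: 1 0 0 1 1
0 1 1 0 0
1 1 1 1 1
1 0 0 1 0

Derivation:
After press 1 at (3,3):
0 1 1 1 1
1 0 1 1 0
1 0 0 1 1
1 1 1 1 1

After press 2 at (0,0):
1 0 1 1 1
0 0 1 1 0
1 0 0 1 1
1 1 1 1 1

After press 3 at (2,2):
1 0 1 1 1
0 0 0 1 0
1 1 1 0 1
1 1 0 1 1

After press 4 at (3,3):
1 0 1 1 1
0 0 0 1 0
1 1 1 1 1
1 1 1 0 0

After press 5 at (1,2):
1 0 0 1 1
0 1 1 0 0
1 1 0 1 1
1 1 1 0 0

After press 6 at (3,2):
1 0 0 1 1
0 1 1 0 0
1 1 1 1 1
1 0 0 1 0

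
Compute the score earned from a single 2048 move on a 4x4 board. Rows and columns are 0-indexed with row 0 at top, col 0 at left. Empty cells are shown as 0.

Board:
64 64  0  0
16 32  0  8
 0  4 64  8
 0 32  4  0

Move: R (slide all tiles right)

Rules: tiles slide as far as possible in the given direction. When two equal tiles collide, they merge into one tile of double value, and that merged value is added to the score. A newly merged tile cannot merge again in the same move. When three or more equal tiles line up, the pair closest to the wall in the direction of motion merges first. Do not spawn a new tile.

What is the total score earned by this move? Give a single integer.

Answer: 128

Derivation:
Slide right:
row 0: [64, 64, 0, 0] -> [0, 0, 0, 128]  score +128 (running 128)
row 1: [16, 32, 0, 8] -> [0, 16, 32, 8]  score +0 (running 128)
row 2: [0, 4, 64, 8] -> [0, 4, 64, 8]  score +0 (running 128)
row 3: [0, 32, 4, 0] -> [0, 0, 32, 4]  score +0 (running 128)
Board after move:
  0   0   0 128
  0  16  32   8
  0   4  64   8
  0   0  32   4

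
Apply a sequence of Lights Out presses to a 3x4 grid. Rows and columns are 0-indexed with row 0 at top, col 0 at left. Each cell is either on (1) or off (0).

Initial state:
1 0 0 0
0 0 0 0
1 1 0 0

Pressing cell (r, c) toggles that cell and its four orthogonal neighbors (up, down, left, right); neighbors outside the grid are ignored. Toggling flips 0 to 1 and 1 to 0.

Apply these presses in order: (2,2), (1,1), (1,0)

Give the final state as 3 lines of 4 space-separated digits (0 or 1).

Answer: 0 1 0 0
0 0 0 0
0 1 1 1

Derivation:
After press 1 at (2,2):
1 0 0 0
0 0 1 0
1 0 1 1

After press 2 at (1,1):
1 1 0 0
1 1 0 0
1 1 1 1

After press 3 at (1,0):
0 1 0 0
0 0 0 0
0 1 1 1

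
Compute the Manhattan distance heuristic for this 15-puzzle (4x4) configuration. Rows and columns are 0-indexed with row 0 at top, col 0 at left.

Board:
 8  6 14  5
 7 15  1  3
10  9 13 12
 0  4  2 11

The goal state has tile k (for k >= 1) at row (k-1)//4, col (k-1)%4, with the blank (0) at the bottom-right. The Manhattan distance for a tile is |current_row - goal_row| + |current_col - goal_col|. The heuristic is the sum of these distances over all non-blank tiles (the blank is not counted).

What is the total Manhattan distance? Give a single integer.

Answer: 39

Derivation:
Tile 8: (0,0)->(1,3) = 4
Tile 6: (0,1)->(1,1) = 1
Tile 14: (0,2)->(3,1) = 4
Tile 5: (0,3)->(1,0) = 4
Tile 7: (1,0)->(1,2) = 2
Tile 15: (1,1)->(3,2) = 3
Tile 1: (1,2)->(0,0) = 3
Tile 3: (1,3)->(0,2) = 2
Tile 10: (2,0)->(2,1) = 1
Tile 9: (2,1)->(2,0) = 1
Tile 13: (2,2)->(3,0) = 3
Tile 12: (2,3)->(2,3) = 0
Tile 4: (3,1)->(0,3) = 5
Tile 2: (3,2)->(0,1) = 4
Tile 11: (3,3)->(2,2) = 2
Sum: 4 + 1 + 4 + 4 + 2 + 3 + 3 + 2 + 1 + 1 + 3 + 0 + 5 + 4 + 2 = 39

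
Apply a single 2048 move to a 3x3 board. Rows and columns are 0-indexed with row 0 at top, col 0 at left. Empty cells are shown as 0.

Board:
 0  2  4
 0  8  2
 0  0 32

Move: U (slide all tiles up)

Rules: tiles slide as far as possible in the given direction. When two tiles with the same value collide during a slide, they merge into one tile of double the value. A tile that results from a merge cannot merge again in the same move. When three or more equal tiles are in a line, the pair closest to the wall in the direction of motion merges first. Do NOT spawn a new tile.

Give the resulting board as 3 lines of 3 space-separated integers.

Slide up:
col 0: [0, 0, 0] -> [0, 0, 0]
col 1: [2, 8, 0] -> [2, 8, 0]
col 2: [4, 2, 32] -> [4, 2, 32]

Answer:  0  2  4
 0  8  2
 0  0 32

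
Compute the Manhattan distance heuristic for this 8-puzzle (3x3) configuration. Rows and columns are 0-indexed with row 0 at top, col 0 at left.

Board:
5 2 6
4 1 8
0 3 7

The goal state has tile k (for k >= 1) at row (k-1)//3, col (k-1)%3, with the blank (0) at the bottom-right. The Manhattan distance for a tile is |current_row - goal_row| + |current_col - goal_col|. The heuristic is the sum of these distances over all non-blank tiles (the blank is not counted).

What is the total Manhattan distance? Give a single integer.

Tile 5: at (0,0), goal (1,1), distance |0-1|+|0-1| = 2
Tile 2: at (0,1), goal (0,1), distance |0-0|+|1-1| = 0
Tile 6: at (0,2), goal (1,2), distance |0-1|+|2-2| = 1
Tile 4: at (1,0), goal (1,0), distance |1-1|+|0-0| = 0
Tile 1: at (1,1), goal (0,0), distance |1-0|+|1-0| = 2
Tile 8: at (1,2), goal (2,1), distance |1-2|+|2-1| = 2
Tile 3: at (2,1), goal (0,2), distance |2-0|+|1-2| = 3
Tile 7: at (2,2), goal (2,0), distance |2-2|+|2-0| = 2
Sum: 2 + 0 + 1 + 0 + 2 + 2 + 3 + 2 = 12

Answer: 12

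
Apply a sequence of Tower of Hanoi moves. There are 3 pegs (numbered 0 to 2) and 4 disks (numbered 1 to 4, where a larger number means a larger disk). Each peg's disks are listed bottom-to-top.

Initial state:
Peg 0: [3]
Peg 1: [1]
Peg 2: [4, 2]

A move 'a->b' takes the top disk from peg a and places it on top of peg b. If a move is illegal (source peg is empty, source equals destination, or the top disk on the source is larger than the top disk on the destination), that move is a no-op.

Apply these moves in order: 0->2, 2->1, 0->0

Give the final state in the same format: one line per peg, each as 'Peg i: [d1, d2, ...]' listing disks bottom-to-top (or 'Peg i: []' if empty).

After move 1 (0->2):
Peg 0: [3]
Peg 1: [1]
Peg 2: [4, 2]

After move 2 (2->1):
Peg 0: [3]
Peg 1: [1]
Peg 2: [4, 2]

After move 3 (0->0):
Peg 0: [3]
Peg 1: [1]
Peg 2: [4, 2]

Answer: Peg 0: [3]
Peg 1: [1]
Peg 2: [4, 2]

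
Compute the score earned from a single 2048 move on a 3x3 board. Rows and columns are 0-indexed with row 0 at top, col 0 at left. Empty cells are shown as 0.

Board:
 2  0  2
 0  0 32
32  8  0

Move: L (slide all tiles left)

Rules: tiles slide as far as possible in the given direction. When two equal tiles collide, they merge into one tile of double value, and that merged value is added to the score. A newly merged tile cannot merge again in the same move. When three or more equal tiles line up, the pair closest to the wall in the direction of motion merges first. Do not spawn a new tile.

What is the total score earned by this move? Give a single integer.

Answer: 4

Derivation:
Slide left:
row 0: [2, 0, 2] -> [4, 0, 0]  score +4 (running 4)
row 1: [0, 0, 32] -> [32, 0, 0]  score +0 (running 4)
row 2: [32, 8, 0] -> [32, 8, 0]  score +0 (running 4)
Board after move:
 4  0  0
32  0  0
32  8  0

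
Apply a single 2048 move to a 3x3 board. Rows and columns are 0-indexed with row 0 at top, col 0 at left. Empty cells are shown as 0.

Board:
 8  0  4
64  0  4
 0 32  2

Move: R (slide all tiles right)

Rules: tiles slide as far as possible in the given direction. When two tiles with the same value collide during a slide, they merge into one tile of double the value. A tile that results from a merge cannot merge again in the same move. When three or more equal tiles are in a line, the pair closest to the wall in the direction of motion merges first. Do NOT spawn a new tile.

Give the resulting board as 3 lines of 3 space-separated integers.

Answer:  0  8  4
 0 64  4
 0 32  2

Derivation:
Slide right:
row 0: [8, 0, 4] -> [0, 8, 4]
row 1: [64, 0, 4] -> [0, 64, 4]
row 2: [0, 32, 2] -> [0, 32, 2]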